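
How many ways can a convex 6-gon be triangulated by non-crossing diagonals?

This is counted by the nth Catalan number C_n. Here n = 6 - 2 = 4.
C_n = C(2n,n) - C(2n,n+1), so C_{4} = C(8,4) - C(8,5) = 70 - 56.

Final answer: C_{4} = 14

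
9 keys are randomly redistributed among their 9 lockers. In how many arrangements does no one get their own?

Derangements satisfy D(n) = (n-1)(D(n-1) + D(n-2)), starting from D(0)=1, D(1)=0.
D(2) = 1 x (0 + 1) = 1
D(3) = 2 x (1 + 0) = 2
D(4) = 3 x (2 + 1) = 9
D(5) = 4 x (9 + 2) = 44
D(6) = 5 x (44 + 9) = 265
D(7) = 6 x (265 + 44) = 1854
D(8) = 7 x (1854 + 265) = 14833
D(9) = 8 x (D(8) + D(7)) = 8 x (14833 + 1854)

Final answer: D(9) = 133496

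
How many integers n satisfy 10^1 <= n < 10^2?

The leading digit cannot be 0 (9 options); the other 1 digit can be anything (10 options each).
Total: 9 x 10^1.

Final answer: 90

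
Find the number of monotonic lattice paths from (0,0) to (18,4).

Each path has 18 right steps and 4 up steps in some order (22 steps total).
Choose which 4 of the 22 steps are up: C(22,4).

Final answer: C(22,4) = 7315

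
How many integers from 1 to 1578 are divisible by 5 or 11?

Multiples of 5: 315. Multiples of 11: 143. Of both (lcm=55): 28.
By inclusion-exclusion: 315 + 143 - 28.

Final answer: 430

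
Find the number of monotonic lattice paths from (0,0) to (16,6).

Each path has 16 right steps and 6 up steps in some order (22 steps total).
Choose which 6 of the 22 steps are up: C(22,6).

Final answer: C(22,6) = 74613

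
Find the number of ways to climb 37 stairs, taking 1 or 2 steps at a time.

Let f(n) count the ways. The last step is size 1 or 2, so f(n) = f(n-1) + f(n-2) with f(1)=1, f(2)=2.
Iterating the recurrence: f(1)=1, f(2)=2, f(3)=3, f(4)=5, f(5)=8, f(6)=13, f(7)=21, f(8)=34, f(9)=55, f(10)=89, f(11)=144, f(12)=233, f(13)=377, f(14)=610, f(15)=987, f(16)=1597, f(17)=2584, f(18)=4181, f(19)=6765, f(20)=10946, f(21)=17711, f(22)=28657, f(23)=46368, f(24)=75025, f(25)=121393, f(26)=196418, f(27)=317811, f(28)=514229, f(29)=832040, f(30)=1346269, f(31)=2178309, f(32)=3524578, f(33)=5702887, f(34)=9227465, f(35)=14930352, f(36)=24157817, f(37)=39088169.

Final answer: 39088169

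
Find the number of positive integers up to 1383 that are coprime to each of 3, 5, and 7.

|div by 3|=461, |div by 5|=276, |div by 7|=197.
|div by 3&5|=92, |div by 3&7|=65, |div by 5&7|=39, |div by all|=13.
By inclusion-exclusion, divisible by at least one: 461+276+197-92-65-39+13 = 751.
Not divisible by any: 1383 - 751.

Final answer: 632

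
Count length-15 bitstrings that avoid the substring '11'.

Classify by the final bit: ...0 gives a(n-1) strings, ...01 gives a(n-2) strings. Thus a(n) = a(n-1) + a(n-2) with a(1)=2, a(2)=3.
Computing successive values: a(1)=2, a(2)=3, a(3)=5, a(4)=8, a(5)=13, a(6)=21, a(7)=34, a(8)=55, a(9)=89, a(10)=144, a(11)=233, a(12)=377, a(13)=610, a(14)=987, a(15)=1597.

Final answer: 1597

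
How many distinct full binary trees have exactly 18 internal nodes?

This is a standard Catalan-number count: the answer is C_n. Here n = 18.
C_n = C(2n,n) - C(2n,n+1), so C_{18} = C(36,18) - C(36,19) = 9075135300 - 8597496600.

Final answer: C_{18} = 477638700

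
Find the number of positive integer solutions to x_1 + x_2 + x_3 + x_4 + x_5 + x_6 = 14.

Substitute x'_i = x_i - 1 (so x'_i >= 0). Then sum x'_i = 14 - 6 = 8.
Stars and bars: C(8+6-1, 6-1) = C(13,5).

Final answer: C(13,5) = 1287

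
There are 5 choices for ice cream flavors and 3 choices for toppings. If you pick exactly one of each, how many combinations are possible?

By the multiplication principle: 5 x 3.

Final answer: 15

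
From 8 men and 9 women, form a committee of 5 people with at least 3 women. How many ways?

Sum over valid woman counts:
C(9,3)C(8,2) = 2352
C(9,4)C(8,1) = 1008
C(9,5)C(8,0) = 126
Total: 2352 + 1008 + 126.

Final answer: 3486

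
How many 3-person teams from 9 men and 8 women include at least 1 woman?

Sum over valid woman counts:
C(8,1)C(9,2) = 288
C(8,2)C(9,1) = 252
C(8,3)C(9,0) = 56
Total: 288 + 252 + 56.

Final answer: 596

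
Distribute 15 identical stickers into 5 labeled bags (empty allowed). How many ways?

Stars and bars: C(n+k-1, k-1) = C(19,4).

Final answer: C(19,4) = 3876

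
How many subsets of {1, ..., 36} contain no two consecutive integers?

Let a(n) count such subsets of {1, ..., n}. Either n is excluded (a(n-1) ways) or n is included, forcing n-1 out (a(n-2) ways), so a(n) = a(n-1) + a(n-2) with a(1)=2, a(2)=3.
Iterating the recurrence: a(1)=2, a(2)=3, a(3)=5, a(4)=8, a(5)=13, a(6)=21, a(7)=34, a(8)=55, a(9)=89, a(10)=144, a(11)=233, a(12)=377, a(13)=610, a(14)=987, a(15)=1597, a(16)=2584, a(17)=4181, a(18)=6765, a(19)=10946, a(20)=17711, a(21)=28657, a(22)=46368, a(23)=75025, a(24)=121393, a(25)=196418, a(26)=317811, a(27)=514229, a(28)=832040, a(29)=1346269, a(30)=2178309, a(31)=3524578, a(32)=5702887, a(33)=9227465, a(34)=14930352, a(35)=24157817, a(36)=39088169.

Final answer: 39088169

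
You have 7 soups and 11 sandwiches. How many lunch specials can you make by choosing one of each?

By the multiplication principle: 7 x 11.

Final answer: 77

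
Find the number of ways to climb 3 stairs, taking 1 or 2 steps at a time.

Let f(n) be the number of climbs. Removing the last move (1 or 2 steps) gives f(n) = f(n-1) + f(n-2); base cases f(1)=1, f(2)=2.
Computing successive values: f(1)=1, f(2)=2, f(3)=3.

Final answer: 3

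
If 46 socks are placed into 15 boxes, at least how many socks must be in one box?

By the pigeonhole principle: ceiling(46/15).

Final answer: 4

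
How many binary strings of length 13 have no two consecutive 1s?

Classify by the final bit: ...0 gives a(n-1) strings, ...01 gives a(n-2) strings. Thus a(n) = a(n-1) + a(n-2) with a(1)=2, a(2)=3.
Computing successive values: a(1)=2, a(2)=3, a(3)=5, a(4)=8, a(5)=13, a(6)=21, a(7)=34, a(8)=55, a(9)=89, a(10)=144, a(11)=233, a(12)=377, a(13)=610.

Final answer: 610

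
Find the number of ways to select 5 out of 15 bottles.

C(15,5) = 15!/(5! x 10!).

Final answer: \binom{15}{5} = 3003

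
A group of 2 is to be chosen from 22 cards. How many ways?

C(22,2) = 22!/(2! x (22-2)!).

Final answer: C(22,2) = 231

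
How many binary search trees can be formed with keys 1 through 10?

This is a standard Catalan-number count: the answer is C_n. Here n = 10.
C_n = C(2n,n) - C(2n,n+1), so C_{10} = C(20,10) - C(20,11) = 184756 - 167960.

Final answer: C_{10} = 16796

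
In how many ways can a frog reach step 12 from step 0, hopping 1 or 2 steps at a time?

Condition on the final move: it is a 1-step (f(n-1) ways to get there) or a 2-step (f(n-2) ways), so f(n) = f(n-1) + f(n-2), with f(1)=1, f(2)=2.
Iterating the recurrence: f(1)=1, f(2)=2, f(3)=3, f(4)=5, f(5)=8, f(6)=13, f(7)=21, f(8)=34, f(9)=55, f(10)=89, f(11)=144, f(12)=233.

Final answer: 233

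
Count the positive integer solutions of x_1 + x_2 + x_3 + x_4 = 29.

Substitute x'_i = x_i - 1 (so x'_i >= 0). Then sum x'_i = 29 - 4 = 25.
Stars and bars: C(25+4-1, 4-1) = C(28,3).

Final answer: C(28,3) = 3276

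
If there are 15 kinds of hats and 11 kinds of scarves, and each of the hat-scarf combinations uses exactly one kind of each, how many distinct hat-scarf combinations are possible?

By the multiplication principle: 15 x 11.

Final answer: 165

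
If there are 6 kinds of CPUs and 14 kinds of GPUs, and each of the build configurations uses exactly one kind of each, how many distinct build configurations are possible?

By the multiplication principle: 6 x 14.

Final answer: 84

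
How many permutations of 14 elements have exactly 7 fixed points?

Choose which 7 elements are fixed: C(14,7) = 3432.
Derange the remaining 7 using D(j) = (j-1)(D(j-1) + D(j-2)), D(0)=1, D(1)=0: D(2)=1, D(3)=2, D(4)=9, D(5)=44, D(6)=265, D(7)=1854.
Total: 3432 x 1854.

Final answer: C(14,7) D(7) = 6362928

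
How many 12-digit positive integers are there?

The leading digit cannot be 0 (9 options); the other 11 digits can be anything (10 options each).
Total: 9 x 10^11.

Final answer: 900000000000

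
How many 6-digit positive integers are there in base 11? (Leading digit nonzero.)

These are the integers in [11^5, 11^6), so the count is 11^6 - 11^5 = 10 x 11^5.

Final answer: 1610510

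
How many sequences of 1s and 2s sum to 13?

Let f(n) be the number of climbs. Removing the last move (1 or 2 steps) gives f(n) = f(n-1) + f(n-2); base cases f(1)=1, f(2)=2.
Iterating the recurrence: f(1)=1, f(2)=2, f(3)=3, f(4)=5, f(5)=8, f(6)=13, f(7)=21, f(8)=34, f(9)=55, f(10)=89, f(11)=144, f(12)=233, f(13)=377.

Final answer: 377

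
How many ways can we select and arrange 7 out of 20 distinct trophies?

P(20,7) = 20!/(20-7)! = 20!/13!.

Final answer: P(20,7) = 390700800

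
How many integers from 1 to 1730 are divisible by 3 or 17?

Multiples of 3: 576. Multiples of 17: 101. Of both (lcm=51): 33.
By inclusion-exclusion: 576 + 101 - 33.

Final answer: 644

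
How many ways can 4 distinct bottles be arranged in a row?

The number of ways to arrange 4 distinct objects is 4!.

Final answer: 4! = 24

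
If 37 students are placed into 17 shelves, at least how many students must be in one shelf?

By the pigeonhole principle: ceiling(37/17).

Final answer: 3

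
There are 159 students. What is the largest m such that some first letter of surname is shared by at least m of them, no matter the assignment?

There are 26 possible values for first letter of surname. With 159 students and 26 categories, by pigeonhole: ceiling(159/26).

Final answer: 7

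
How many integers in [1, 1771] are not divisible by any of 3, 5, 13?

|div by 3|=590, |div by 5|=354, |div by 13|=136.
|div by 3&5|=118, |div by 3&13|=45, |div by 5&13|=27, |div by all|=9.
By inclusion-exclusion, divisible by at least one: 590+354+136-118-45-27+9 = 899.
Not divisible by any: 1771 - 899.

Final answer: 872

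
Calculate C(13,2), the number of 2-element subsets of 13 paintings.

C(13,2) = 13!/(2! x (13-2)!).

Final answer: C(13,2) = 78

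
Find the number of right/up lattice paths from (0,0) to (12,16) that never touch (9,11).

Total paths to (12,16): C(28,16) = 30421755.
Paths through (9,11): C(20,11) x C(8,5) = 9405760.
Avoiding (9,11): 30421755 - 9405760.

Final answer: 21015995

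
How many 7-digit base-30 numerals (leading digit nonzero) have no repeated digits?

First digit: 29 (nonzero). Second: 29 (not first). Third: 28, etc.
Total: 29 x 29 x 28 x 27 x 26 x 25 x 24.

Final answer: 9918417600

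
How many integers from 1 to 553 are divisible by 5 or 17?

Multiples of 5: 110. Multiples of 17: 32. Of both (lcm=85): 6.
By inclusion-exclusion: 110 + 32 - 6.

Final answer: 136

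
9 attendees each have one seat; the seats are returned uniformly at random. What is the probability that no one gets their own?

Derangements satisfy D(n) = (n-1)(D(n-1) + D(n-2)), starting from D(0)=1, D(1)=0.
Building up: D(2)=1, D(3)=2, D(4)=9, D(5)=44, D(6)=265, D(7)=1854, D(8)=14833, D(9)=133496.
Total arrangements: 9! = 362880.
Probability = D(9)/9! = 16687/45360.

Final answer: D(9)/9! = 133496/362880 = 0.367879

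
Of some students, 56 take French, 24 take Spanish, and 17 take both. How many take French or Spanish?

|A union B| = |A| + |B| - |A intersect B| = 56 + 24 - 17.

Final answer: 63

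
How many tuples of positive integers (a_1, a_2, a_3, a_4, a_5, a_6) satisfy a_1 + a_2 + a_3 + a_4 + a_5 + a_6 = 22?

Substitute a'_i = a_i - 1 (so a'_i >= 0). Then sum a'_i = 22 - 6 = 16.
Stars and bars: C(16+6-1, 6-1) = C(21,5).

Final answer: C(21,5) = 20349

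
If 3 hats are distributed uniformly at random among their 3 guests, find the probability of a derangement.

Derangements satisfy D(n) = (n-1)(D(n-1) + D(n-2)), starting from D(0)=1, D(1)=0.
Building up: D(2)=1, D(3)=2.
Total arrangements: 3! = 6.
Probability = D(3)/3! = 1/3.

Final answer: D(3)/3! = 2/6 = 0.333333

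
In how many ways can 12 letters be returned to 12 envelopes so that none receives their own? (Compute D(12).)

Use the recurrence D(n) = (n-1)(D(n-1) + D(n-2)) with D(0)=1, D(1)=0.
D(2) = 1 x (0 + 1) = 1
D(3) = 2 x (1 + 0) = 2
D(4) = 3 x (2 + 1) = 9
D(5) = 4 x (9 + 2) = 44
D(6) = 5 x (44 + 9) = 265
D(7) = 6 x (265 + 44) = 1854
D(8) = 7 x (1854 + 265) = 14833
D(9) = 8 x (14833 + 1854) = 133496
D(10) = 9 x (133496 + 14833) = 1334961
D(11) = 10 x (1334961 + 133496) = 14684570
D(12) = 11 x (D(11) + D(10)) = 11 x (14684570 + 1334961)

Final answer: D(12) = 176214841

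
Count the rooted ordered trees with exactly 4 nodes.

This is counted by the nth Catalan number C_n. Here n = 4 - 1 = 3.
C_n = C(2n,n)/(n+1), so C_{3} = C(6,3)/4 = 20/4.

Final answer: C_{3} = 5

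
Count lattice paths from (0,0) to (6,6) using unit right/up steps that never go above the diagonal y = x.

Total monotonic paths to (6,6): C(12,6) = 924.
A path is bad iff it touches y = x + 1; reflecting its initial segment maps bad paths bijectively onto all paths to (5,7), of which there are C(12,7) = 792.
Valid Dyck paths: 924 - 792.
(Equivalently, C_{6} = C(12,6)/7 = 924/7.)

Final answer: C_{6} = 132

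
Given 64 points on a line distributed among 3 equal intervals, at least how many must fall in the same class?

By pigeonhole with 64 objects and 3 categories: ceiling(64/3).

Final answer: 22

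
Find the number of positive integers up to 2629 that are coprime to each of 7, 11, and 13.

|div by 7|=375, |div by 11|=239, |div by 13|=202.
|div by 7&11|=34, |div by 7&13|=28, |div by 11&13|=18, |div by all|=2.
By inclusion-exclusion, divisible by at least one: 375+239+202-34-28-18+2 = 738.
Not divisible by any: 2629 - 738.

Final answer: 1891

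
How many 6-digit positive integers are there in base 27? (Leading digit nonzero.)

These are the integers in [27^5, 27^6), so the count is 27^6 - 27^5 = 26 x 27^5.

Final answer: 373071582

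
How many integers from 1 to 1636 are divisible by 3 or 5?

Multiples of 3: 545. Multiples of 5: 327. Of both (lcm=15): 109.
By inclusion-exclusion: 545 + 327 - 109.

Final answer: 763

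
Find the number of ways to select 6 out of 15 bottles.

C(15,6) = 15!/(6! x (15-6)!).

Final answer: C(15,6) = 5005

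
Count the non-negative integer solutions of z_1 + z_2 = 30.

Stars and bars with 30 stars and 1 bars:
C(30+2-1, 2-1) = C(31,1).

Final answer: C(31,1) = 31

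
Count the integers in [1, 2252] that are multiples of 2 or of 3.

Multiples of 2: 1126. Multiples of 3: 750. Of both (lcm=6): 375.
By inclusion-exclusion: 1126 + 750 - 375.

Final answer: 1501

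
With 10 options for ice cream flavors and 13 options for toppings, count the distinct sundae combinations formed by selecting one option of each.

By the multiplication principle: 10 x 13.

Final answer: 130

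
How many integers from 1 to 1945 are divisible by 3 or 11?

Multiples of 3: 648. Multiples of 11: 176. Of both (lcm=33): 58.
By inclusion-exclusion: 648 + 176 - 58.

Final answer: 766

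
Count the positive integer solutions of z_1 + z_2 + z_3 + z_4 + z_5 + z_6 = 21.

Substitute z'_i = z_i - 1 (so z'_i >= 0). Then sum z'_i = 21 - 6 = 15.
Stars and bars: C(15+6-1, 6-1) = C(20,5).

Final answer: C(20,5) = 15504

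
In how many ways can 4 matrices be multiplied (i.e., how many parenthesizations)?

The structures are counted by the Catalan number C_n. Here n = 4 - 1 = 3.
Using C_0 = 1 and C_(k+1) = C_k x 2(2k+1)/(k+2), build up term by term: C_1=1, C_2=2, C_3=5.

Final answer: C_{3} = 5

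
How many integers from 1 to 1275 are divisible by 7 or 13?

Multiples of 7: 182. Multiples of 13: 98. Of both (lcm=91): 14.
By inclusion-exclusion: 182 + 98 - 14.

Final answer: 266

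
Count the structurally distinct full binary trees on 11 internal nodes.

This is a standard Catalan-number count: the answer is C_n. Here n = 11.
C_n = C(2n,n) - C(2n,n+1), so C_{11} = C(22,11) - C(22,12) = 705432 - 646646.

Final answer: C_{11} = 58786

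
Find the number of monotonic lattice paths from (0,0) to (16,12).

Each path has 16 right steps and 12 up steps in some order (28 steps total).
Choose which 12 of the 28 steps are up: C(28,12).

Final answer: C(28,12) = 30421755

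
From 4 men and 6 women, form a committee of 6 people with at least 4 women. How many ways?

Sum over valid woman counts:
C(6,4)C(4,2) = 90
C(6,5)C(4,1) = 24
C(6,6)C(4,0) = 1
Total: 90 + 24 + 1.

Final answer: 115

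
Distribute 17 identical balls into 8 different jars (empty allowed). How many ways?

Stars and bars: C(n+k-1, k-1) = C(24,7).

Final answer: C(24,7) = 346104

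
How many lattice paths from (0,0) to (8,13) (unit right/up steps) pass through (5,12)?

Paths (0,0)->(5,12): C(17,12) = 6188.
Paths (5,12)->(8,13): C(4,1) = 4.
By multiplication principle: 6188 x 4.

Final answer: 24752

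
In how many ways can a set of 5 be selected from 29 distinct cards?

C(29,5) = 29!/(5! x 24!).

Final answer: \binom{29}{5} = 118755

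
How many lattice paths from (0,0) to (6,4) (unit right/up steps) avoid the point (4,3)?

Total paths to (6,4): C(10,4) = 210.
Paths through (4,3): C(7,3) x C(3,1) = 105.
Avoiding (4,3): 210 - 105.

Final answer: 105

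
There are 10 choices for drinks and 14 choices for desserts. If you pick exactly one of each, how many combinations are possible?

By the multiplication principle: 10 x 14.

Final answer: 140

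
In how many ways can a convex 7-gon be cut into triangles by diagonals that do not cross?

This is counted by the nth Catalan number C_n. Here n = 7 - 2 = 5.
C_n = (2n)!/(n!(n+1)!), so C_{5} = 10!/(5! x 6!) = C(10,5)/6 = 252/6.

Final answer: C_{5} = 42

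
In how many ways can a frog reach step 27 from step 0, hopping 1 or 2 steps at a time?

Let f(n) count the ways. The last step is size 1 or 2, so f(n) = f(n-1) + f(n-2) with f(1)=1, f(2)=2.
Building up term by term: f(1)=1, f(2)=2, f(3)=3, f(4)=5, f(5)=8, f(6)=13, f(7)=21, f(8)=34, f(9)=55, f(10)=89, f(11)=144, f(12)=233, f(13)=377, f(14)=610, f(15)=987, f(16)=1597, f(17)=2584, f(18)=4181, f(19)=6765, f(20)=10946, f(21)=17711, f(22)=28657, f(23)=46368, f(24)=75025, f(25)=121393, f(26)=196418, f(27)=317811.

Final answer: 317811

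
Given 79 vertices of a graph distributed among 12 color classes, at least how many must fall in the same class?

By pigeonhole with 79 objects and 12 categories: ceiling(79/12).

Final answer: 7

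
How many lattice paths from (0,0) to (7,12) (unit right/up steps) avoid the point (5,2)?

Total paths to (7,12): C(19,12) = 50388.
Paths through (5,2): C(7,2) x C(12,10) = 1386.
Avoiding (5,2): 50388 - 1386.

Final answer: 49002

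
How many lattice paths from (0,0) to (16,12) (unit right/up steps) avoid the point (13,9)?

Total paths to (16,12): C(28,12) = 30421755.
Paths through (13,9): C(22,9) x C(6,3) = 9948400.
Avoiding (13,9): 30421755 - 9948400.

Final answer: 20473355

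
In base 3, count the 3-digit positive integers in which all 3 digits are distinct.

The leading digit has 2 choices (anything but zero); the next has 2 (anything but the first), then 1, and so on, one fewer each time.
Total: 2 x 2 x 1.

Final answer: 4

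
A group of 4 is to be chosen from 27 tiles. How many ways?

C(27,4) = 27!/(4! x 23!).

Final answer: \binom{27}{4} = 17550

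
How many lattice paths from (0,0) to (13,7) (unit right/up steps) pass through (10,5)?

Paths (0,0)->(10,5): C(15,5) = 3003.
Paths (10,5)->(13,7): C(5,2) = 10.
By multiplication principle: 3003 x 10.

Final answer: 30030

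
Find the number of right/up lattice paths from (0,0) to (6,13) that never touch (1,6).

Total paths to (6,13): C(19,13) = 27132.
Paths through (1,6): C(7,6) x C(12,7) = 5544.
Avoiding (1,6): 27132 - 5544.

Final answer: 21588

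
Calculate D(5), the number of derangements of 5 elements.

Derangements satisfy D(n) = (n-1)(D(n-1) + D(n-2)), starting from D(0)=1, D(1)=0.
D(2) = 1 x (0 + 1) = 1
D(3) = 2 x (1 + 0) = 2
D(4) = 3 x (2 + 1) = 9
D(5) = 4 x (D(4) + D(3)) = 4 x (9 + 2)

Final answer: D(5) = 44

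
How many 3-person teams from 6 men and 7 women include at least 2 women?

Sum over valid woman counts:
C(7,2)C(6,1) = 126
C(7,3)C(6,0) = 35
Total: 126 + 35.

Final answer: 161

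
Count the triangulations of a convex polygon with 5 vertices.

The structures are counted by the Catalan number C_n. Here n = 5 - 2 = 3.
C_n = C(2n,n)/(n+1), so C_{3} = C(6,3)/4 = 20/4.

Final answer: C_{3} = 5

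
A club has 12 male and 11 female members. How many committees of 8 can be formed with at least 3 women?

Sum over valid woman counts:
C(11,3)C(12,5) = 130680
C(11,4)C(12,4) = 163350
C(11,5)C(12,3) = 101640
C(11,6)C(12,2) = 30492
C(11,7)C(12,1) = 3960
C(11,8)C(12,0) = 165
Total: 130680 + 163350 + 101640 + 30492 + 3960 + 165.

Final answer: 430287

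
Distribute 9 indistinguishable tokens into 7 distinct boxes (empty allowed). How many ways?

Stars and bars: C(n+k-1, k-1) = C(15,6).

Final answer: C(15,6) = 5005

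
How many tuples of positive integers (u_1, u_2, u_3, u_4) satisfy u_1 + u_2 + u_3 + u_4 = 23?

Substitute u'_i = u_i - 1 (so u'_i >= 0). Then sum u'_i = 23 - 4 = 19.
Stars and bars: C(19+4-1, 4-1) = C(22,3).

Final answer: C(22,3) = 1540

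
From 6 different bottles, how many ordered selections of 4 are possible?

P(6,4) = 6!/(6-4)! = 6!/2!.

Final answer: P(6,4) = 360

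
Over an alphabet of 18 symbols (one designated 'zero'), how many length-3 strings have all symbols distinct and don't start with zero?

First digit: 17 (nonzero). Second: 17 (not first). Third: 16, etc.
Total: 17 x 17 x 16.

Final answer: 4624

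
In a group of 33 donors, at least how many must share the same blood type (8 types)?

There are 8 possible values for blood type (8 types). With 33 donors and 8 categories, by pigeonhole: ceiling(33/8).

Final answer: 5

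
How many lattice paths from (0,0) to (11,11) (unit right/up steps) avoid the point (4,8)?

Total paths to (11,11): C(22,11) = 705432.
Paths through (4,8): C(12,8) x C(10,3) = 59400.
Avoiding (4,8): 705432 - 59400.

Final answer: 646032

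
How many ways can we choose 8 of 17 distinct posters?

C(17,8) = 17!/(8! x 9!).

Final answer: \binom{17}{8} = 24310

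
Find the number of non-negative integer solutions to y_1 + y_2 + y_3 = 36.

Stars and bars with 36 stars and 2 bars:
C(36+3-1, 3-1) = C(38,2).

Final answer: C(38,2) = 703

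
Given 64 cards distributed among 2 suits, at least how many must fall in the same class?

By pigeonhole with 64 objects and 2 categories: ceiling(64/2).

Final answer: 32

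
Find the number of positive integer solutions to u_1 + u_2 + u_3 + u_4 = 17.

Substitute u'_i = u_i - 1 (so u'_i >= 0). Then sum u'_i = 17 - 4 = 13.
Stars and bars: C(13+4-1, 4-1) = C(16,3).

Final answer: C(16,3) = 560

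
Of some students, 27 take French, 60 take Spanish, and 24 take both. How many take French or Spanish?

|A union B| = |A| + |B| - |A intersect B| = 27 + 60 - 24.

Final answer: 63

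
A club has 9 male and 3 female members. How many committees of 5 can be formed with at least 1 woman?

Sum over valid woman counts:
C(3,1)C(9,4) = 378
C(3,2)C(9,3) = 252
C(3,3)C(9,2) = 36
Total: 378 + 252 + 36.

Final answer: 666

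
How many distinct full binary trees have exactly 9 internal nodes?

This is a standard Catalan-number count: the answer is C_n. Here n = 9.
C_n = C(2n,n) - C(2n,n+1), so C_{9} = C(18,9) - C(18,10) = 48620 - 43758.

Final answer: C_{9} = 4862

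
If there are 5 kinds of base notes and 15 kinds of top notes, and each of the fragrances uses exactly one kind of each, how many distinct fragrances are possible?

By the multiplication principle: 5 x 15.

Final answer: 75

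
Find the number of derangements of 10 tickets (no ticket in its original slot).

D(n) = (n-1)(D(n-1) + D(n-2)), D(0)=1, D(1)=0.
D(2) = 1 x (0 + 1) = 1
D(3) = 2 x (1 + 0) = 2
D(4) = 3 x (2 + 1) = 9
D(5) = 4 x (9 + 2) = 44
D(6) = 5 x (44 + 9) = 265
D(7) = 6 x (265 + 44) = 1854
D(8) = 7 x (1854 + 265) = 14833
D(9) = 8 x (14833 + 1854) = 133496
D(10) = 9 x (D(9) + D(8)) = 9 x (133496 + 14833)

Final answer: D(10) = 1334961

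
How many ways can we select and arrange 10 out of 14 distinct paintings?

P(14,10) = 14!/(14-10)! = 14!/4!.

Final answer: P(14,10) = 3632428800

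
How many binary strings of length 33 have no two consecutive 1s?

A valid string ends in 0 (append to any length-(n-1) valid string) or in 01 (append to any length-(n-2) valid string), so a(n) = a(n-1) + a(n-2) with a(1)=2, a(2)=3.
Building up term by term: a(1)=2, a(2)=3, a(3)=5, a(4)=8, a(5)=13, a(6)=21, a(7)=34, a(8)=55, a(9)=89, a(10)=144, a(11)=233, a(12)=377, a(13)=610, a(14)=987, a(15)=1597, a(16)=2584, a(17)=4181, a(18)=6765, a(19)=10946, a(20)=17711, a(21)=28657, a(22)=46368, a(23)=75025, a(24)=121393, a(25)=196418, a(26)=317811, a(27)=514229, a(28)=832040, a(29)=1346269, a(30)=2178309, a(31)=3524578, a(32)=5702887, a(33)=9227465.

Final answer: 9227465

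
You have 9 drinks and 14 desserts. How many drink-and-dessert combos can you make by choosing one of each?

By the multiplication principle: 9 x 14.

Final answer: 126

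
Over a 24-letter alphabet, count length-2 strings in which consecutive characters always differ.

First character: 24 choices. Each subsequent: 23 choices (must differ from the previous one).
Total: 24 x 23^1.

Final answer: 24 x 23^{1} = 552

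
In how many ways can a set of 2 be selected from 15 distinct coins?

C(15,2) = 15!/(2! x (15-2)!).

Final answer: C(15,2) = 105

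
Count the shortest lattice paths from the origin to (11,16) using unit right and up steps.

Each path has 11 right steps and 16 up steps in some order (27 steps total).
Choose which 16 of the 27 steps are up: C(27,16).

Final answer: C(27,16) = 13037895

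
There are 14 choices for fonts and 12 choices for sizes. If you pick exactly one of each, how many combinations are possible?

By the multiplication principle: 14 x 12.

Final answer: 168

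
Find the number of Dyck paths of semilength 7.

Total monotonic paths to (7,7): C(14,7) = 3432.
A path is bad iff it touches y = x + 1; reflecting its initial segment maps bad paths bijectively onto all paths to (6,8), of which there are C(14,8) = 3003.
Valid Dyck paths: 3432 - 3003.
(Equivalently, C_{7} = C(14,7)/8 = 3432/8.)

Final answer: C_{7} = 429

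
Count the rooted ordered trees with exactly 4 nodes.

The structures are counted by the Catalan number C_n. Here n = 4 - 1 = 3.
C_n = C(2n,n)/(n+1), so C_{3} = C(6,3)/4 = 20/4.

Final answer: C_{3} = 5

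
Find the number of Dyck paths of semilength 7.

Total monotonic paths to (7,7): C(14,7) = 3432.
Reflecting each bad path at its first crossing gives a bijection with paths to (6,8): C(14,8) = 3003.
Valid Dyck paths: 3432 - 3003.
(These counts are the Catalan numbers.)

Final answer: C_{7} = 429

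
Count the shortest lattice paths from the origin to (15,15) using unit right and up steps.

Each path has 15 right steps and 15 up steps in some order (30 steps total).
Choose which 15 of the 30 steps are up: C(30,15).

Final answer: C(30,15) = 155117520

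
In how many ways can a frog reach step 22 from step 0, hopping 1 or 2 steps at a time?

Condition on the final move: it is a 1-step (f(n-1) ways to get there) or a 2-step (f(n-2) ways), so f(n) = f(n-1) + f(n-2), with f(1)=1, f(2)=2.
Iterating the recurrence: f(1)=1, f(2)=2, f(3)=3, f(4)=5, f(5)=8, f(6)=13, f(7)=21, f(8)=34, f(9)=55, f(10)=89, f(11)=144, f(12)=233, f(13)=377, f(14)=610, f(15)=987, f(16)=1597, f(17)=2584, f(18)=4181, f(19)=6765, f(20)=10946, f(21)=17711, f(22)=28657.

Final answer: 28657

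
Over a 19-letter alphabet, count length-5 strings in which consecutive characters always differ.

Let g(n) count such strings. g(1) = 19, and each valid string of length n-1 extends in 18 ways (any symbol but the last), so g(n) = 18 g(n-1).
Total: g(5) = 19 x 18^4.

Final answer: 19 x 18^{4} = 1994544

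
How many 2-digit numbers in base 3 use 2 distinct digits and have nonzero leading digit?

The leading digit has 2 choices (anything but zero); the next has 2 (anything but the first), then 1, and so on, one fewer each time.
Total: 2 x 2.

Final answer: 4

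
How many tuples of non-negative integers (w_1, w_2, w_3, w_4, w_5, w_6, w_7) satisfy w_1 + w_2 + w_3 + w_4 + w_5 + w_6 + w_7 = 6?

Stars and bars with 6 stars and 6 bars:
C(6+7-1, 7-1) = C(12,6).

Final answer: C(12,6) = 924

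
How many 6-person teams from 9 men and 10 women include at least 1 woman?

Sum over valid woman counts:
C(10,1)C(9,5) = 1260
C(10,2)C(9,4) = 5670
C(10,3)C(9,3) = 10080
C(10,4)C(9,2) = 7560
C(10,5)C(9,1) = 2268
C(10,6)C(9,0) = 210
Total: 1260 + 5670 + 10080 + 7560 + 2268 + 210.

Final answer: 27048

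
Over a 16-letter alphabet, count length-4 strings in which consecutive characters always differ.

Let g(n) count such strings. g(1) = 16, and each valid string of length n-1 extends in 15 ways (any symbol but the last), so g(n) = 15 g(n-1).
Total: g(4) = 16 x 15^3.

Final answer: 16 x 15^{3} = 54000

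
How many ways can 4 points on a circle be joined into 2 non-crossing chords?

The structures are counted by the Catalan number C_n. Here n = 4/2 = 2.
C_n = C(2n,n) - C(2n,n+1), so C_{2} = C(4,2) - C(4,3) = 6 - 4.

Final answer: C_{2} = 2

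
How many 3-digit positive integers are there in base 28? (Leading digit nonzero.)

Leading digit: 27 options (nonzero). Other 2 digit(s): 28 options each.
Total: 27 x 28^2.

Final answer: 21168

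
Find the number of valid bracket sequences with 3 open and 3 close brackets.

This is counted by the nth Catalan number C_n. Here n = 3 (pairs).
C_n = C(2n,n) - C(2n,n+1), so C_{3} = C(6,3) - C(6,4) = 20 - 15.

Final answer: C_{3} = 5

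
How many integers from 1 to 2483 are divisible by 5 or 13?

Multiples of 5: 496. Multiples of 13: 191. Of both (lcm=65): 38.
By inclusion-exclusion: 496 + 191 - 38.

Final answer: 649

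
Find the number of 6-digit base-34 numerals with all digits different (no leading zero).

First digit: 33 (nonzero). Second: 33 (not first). Third: 32, etc.
Total: 33 x 33 x 32 x 31 x 30 x 29.

Final answer: 939850560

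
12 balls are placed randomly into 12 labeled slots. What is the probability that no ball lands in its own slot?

Use the recurrence D(n) = (n-1)(D(n-1) + D(n-2)) with D(0)=1, D(1)=0.
Building up: D(2)=1, D(3)=2, D(4)=9, D(5)=44, D(6)=265, D(7)=1854, D(8)=14833, D(9)=133496, D(10)=1334961, D(11)=14684570, D(12)=176214841.
Total arrangements: 12! = 479001600.
Probability = D(12)/12! = 16019531/43545600.

Final answer: D(12)/12! = 176214841/479001600 = 0.367879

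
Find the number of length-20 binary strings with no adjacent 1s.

Let a(n) count valid strings. If the last bit is 0 the prefix is any valid string of length n-1; if it is 1 the string must end in 01 with a valid prefix of length n-2. So a(n) = a(n-1) + a(n-2), a(1)=2, a(2)=3.
Building up term by term: a(1)=2, a(2)=3, a(3)=5, a(4)=8, a(5)=13, a(6)=21, a(7)=34, a(8)=55, a(9)=89, a(10)=144, a(11)=233, a(12)=377, a(13)=610, a(14)=987, a(15)=1597, a(16)=2584, a(17)=4181, a(18)=6765, a(19)=10946, a(20)=17711.

Final answer: 17711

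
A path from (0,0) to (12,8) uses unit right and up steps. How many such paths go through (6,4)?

Paths (0,0)->(6,4): C(10,4) = 210.
Paths (6,4)->(12,8): C(10,4) = 210.
By multiplication principle: 210 x 210.

Final answer: 44100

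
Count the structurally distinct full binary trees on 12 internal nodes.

This is a standard Catalan-number count: the answer is C_n. Here n = 12.
C_n = C(2n,n) - C(2n,n+1), so C_{12} = C(24,12) - C(24,13) = 2704156 - 2496144.

Final answer: C_{12} = 208012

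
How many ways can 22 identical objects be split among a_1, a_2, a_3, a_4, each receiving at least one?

Substitute a'_i = a_i - 1 (so a'_i >= 0). Then sum a'_i = 22 - 4 = 18.
Stars and bars: C(18+4-1, 4-1) = C(21,3).

Final answer: C(21,3) = 1330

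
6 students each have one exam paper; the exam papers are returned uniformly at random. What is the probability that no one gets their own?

D(n) = (n-1)(D(n-1) + D(n-2)), D(0)=1, D(1)=0.
Building up: D(2)=1, D(3)=2, D(4)=9, D(5)=44, D(6)=265.
Total arrangements: 6! = 720.
Probability = D(6)/6! = 53/144.

Final answer: D(6)/6! = 265/720 = 0.368056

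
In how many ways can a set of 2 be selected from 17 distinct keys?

C(17,2) = 17!/(2! x (17-2)!).

Final answer: C(17,2) = 136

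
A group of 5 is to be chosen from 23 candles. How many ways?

C(23,5) = 23!/(5! x (23-5)!).

Final answer: C(23,5) = 33649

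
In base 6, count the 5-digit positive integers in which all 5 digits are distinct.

The leading digit has 5 choices (anything but zero); the next has 5 (anything but the first), then 4, and so on, one fewer each time.
Total: 5 x 5 x 4 x 3 x 2.

Final answer: 600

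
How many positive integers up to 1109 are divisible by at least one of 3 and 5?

Multiples of 3: 369. Multiples of 5: 221. Of both (lcm=15): 73.
By inclusion-exclusion: 369 + 221 - 73.

Final answer: 517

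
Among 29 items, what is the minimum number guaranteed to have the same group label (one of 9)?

There are 9 possible values for group label (one of 9). With 29 items and 9 categories, by pigeonhole: ceiling(29/9).

Final answer: 4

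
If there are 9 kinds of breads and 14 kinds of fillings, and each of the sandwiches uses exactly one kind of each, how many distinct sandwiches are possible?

By the multiplication principle: 9 x 14.

Final answer: 126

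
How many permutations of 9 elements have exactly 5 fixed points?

Choose which 5 elements are fixed: C(9,5) = 126.
Derange the remaining 4 using D(j) = (j-1)(D(j-1) + D(j-2)), D(0)=1, D(1)=0: D(2)=1, D(3)=2, D(4)=9.
Total: 126 x 9.

Final answer: C(9,5) D(4) = 1134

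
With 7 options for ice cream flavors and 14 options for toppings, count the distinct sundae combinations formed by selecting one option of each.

By the multiplication principle: 7 x 14.

Final answer: 98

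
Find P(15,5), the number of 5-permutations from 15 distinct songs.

P(15,5) = 15!/(15-5)! = 15!/10!.

Final answer: P(15,5) = 360360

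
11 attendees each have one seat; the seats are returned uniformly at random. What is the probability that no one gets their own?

Derangements satisfy D(n) = (n-1)(D(n-1) + D(n-2)), starting from D(0)=1, D(1)=0.
Building up: D(2)=1, D(3)=2, D(4)=9, D(5)=44, D(6)=265, D(7)=1854, D(8)=14833, D(9)=133496, D(10)=1334961, D(11)=14684570.
Total arrangements: 11! = 39916800.
Probability = D(11)/11! = 1468457/3991680.

Final answer: D(11)/11! = 14684570/39916800 = 0.367879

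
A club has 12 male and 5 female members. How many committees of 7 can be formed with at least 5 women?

Sum over valid woman counts:
C(5,5)C(12,2).

Final answer: 66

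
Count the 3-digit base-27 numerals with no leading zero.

These are the integers in [27^2, 27^3), so the count is 27^3 - 27^2 = 26 x 27^2.

Final answer: 18954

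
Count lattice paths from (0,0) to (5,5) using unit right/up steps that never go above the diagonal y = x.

Total monotonic paths to (5,5): C(10,5) = 252.
By the reflection principle, paths that go above the diagonal number C(10,6) = 210.
Valid Dyck paths: 252 - 210.
(These counts are the Catalan numbers.)

Final answer: C_{5} = 42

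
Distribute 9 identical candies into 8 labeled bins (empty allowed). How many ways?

Stars and bars: C(n+k-1, k-1) = C(16,7).

Final answer: C(16,7) = 11440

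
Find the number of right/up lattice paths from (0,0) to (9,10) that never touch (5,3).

Total paths to (9,10): C(19,10) = 92378.
Paths through (5,3): C(8,3) x C(11,7) = 18480.
Avoiding (5,3): 92378 - 18480.

Final answer: 73898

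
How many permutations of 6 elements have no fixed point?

Derangements satisfy D(n) = (n-1)(D(n-1) + D(n-2)), starting from D(0)=1, D(1)=0.
Building up: D(2)=1, D(3)=2, D(4)=9, D(5)=44.
D(6) = 5 x (D(5) + D(4)) = 5 x (44 + 9).

Final answer: D(6) = 265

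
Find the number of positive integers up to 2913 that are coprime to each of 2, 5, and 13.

|div by 2|=1456, |div by 5|=582, |div by 13|=224.
|div by 2&5|=291, |div by 2&13|=112, |div by 5&13|=44, |div by all|=22.
By inclusion-exclusion, divisible by at least one: 1456+582+224-291-112-44+22 = 1837.
Not divisible by any: 2913 - 1837.

Final answer: 1076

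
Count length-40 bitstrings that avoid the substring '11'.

Let a(n) count valid strings. If the last bit is 0 the prefix is any valid string of length n-1; if it is 1 the string must end in 01 with a valid prefix of length n-2. So a(n) = a(n-1) + a(n-2), a(1)=2, a(2)=3.
Iterating the recurrence: a(1)=2, a(2)=3, a(3)=5, a(4)=8, a(5)=13, a(6)=21, a(7)=34, a(8)=55, a(9)=89, a(10)=144, a(11)=233, a(12)=377, a(13)=610, a(14)=987, a(15)=1597, a(16)=2584, a(17)=4181, a(18)=6765, a(19)=10946, a(20)=17711, a(21)=28657, a(22)=46368, a(23)=75025, a(24)=121393, a(25)=196418, a(26)=317811, a(27)=514229, a(28)=832040, a(29)=1346269, a(30)=2178309, a(31)=3524578, a(32)=5702887, a(33)=9227465, a(34)=14930352, a(35)=24157817, a(36)=39088169, a(37)=63245986, a(38)=102334155, a(39)=165580141, a(40)=267914296.

Final answer: 267914296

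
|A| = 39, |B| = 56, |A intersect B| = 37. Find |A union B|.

|A union B| = |A| + |B| - |A intersect B| = 39 + 56 - 37.

Final answer: 58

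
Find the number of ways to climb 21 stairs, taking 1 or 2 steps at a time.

Let f(n) be the number of climbs. Removing the last move (1 or 2 steps) gives f(n) = f(n-1) + f(n-2); base cases f(1)=1, f(2)=2.
Building up term by term: f(1)=1, f(2)=2, f(3)=3, f(4)=5, f(5)=8, f(6)=13, f(7)=21, f(8)=34, f(9)=55, f(10)=89, f(11)=144, f(12)=233, f(13)=377, f(14)=610, f(15)=987, f(16)=1597, f(17)=2584, f(18)=4181, f(19)=6765, f(20)=10946, f(21)=17711.

Final answer: 17711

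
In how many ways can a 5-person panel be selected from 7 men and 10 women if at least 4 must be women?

Sum over valid woman counts:
C(10,4)C(7,1) = 1470
C(10,5)C(7,0) = 252
Total: 1470 + 252.

Final answer: 1722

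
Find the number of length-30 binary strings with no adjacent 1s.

A valid string ends in 0 (append to any length-(n-1) valid string) or in 01 (append to any length-(n-2) valid string), so a(n) = a(n-1) + a(n-2) with a(1)=2, a(2)=3.
Iterating the recurrence: a(1)=2, a(2)=3, a(3)=5, a(4)=8, a(5)=13, a(6)=21, a(7)=34, a(8)=55, a(9)=89, a(10)=144, a(11)=233, a(12)=377, a(13)=610, a(14)=987, a(15)=1597, a(16)=2584, a(17)=4181, a(18)=6765, a(19)=10946, a(20)=17711, a(21)=28657, a(22)=46368, a(23)=75025, a(24)=121393, a(25)=196418, a(26)=317811, a(27)=514229, a(28)=832040, a(29)=1346269, a(30)=2178309.

Final answer: 2178309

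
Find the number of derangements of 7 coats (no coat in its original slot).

Derangements satisfy D(n) = (n-1)(D(n-1) + D(n-2)), starting from D(0)=1, D(1)=0.
D(2) = 1 x (0 + 1) = 1
D(3) = 2 x (1 + 0) = 2
D(4) = 3 x (2 + 1) = 9
D(5) = 4 x (9 + 2) = 44
D(6) = 5 x (44 + 9) = 265
D(7) = 6 x (D(6) + D(5)) = 6 x (265 + 44)

Final answer: D(7) = 1854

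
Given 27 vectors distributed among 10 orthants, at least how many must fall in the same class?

By pigeonhole with 27 objects and 10 categories: ceiling(27/10).

Final answer: 3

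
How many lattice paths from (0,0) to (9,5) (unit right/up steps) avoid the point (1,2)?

Total paths to (9,5): C(14,5) = 2002.
Paths through (1,2): C(3,2) x C(11,3) = 495.
Avoiding (1,2): 2002 - 495.

Final answer: 1507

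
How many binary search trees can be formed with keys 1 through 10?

This is a standard Catalan-number count: the answer is C_n. Here n = 10.
Using C_0 = 1 and C_(k+1) = C_k x 2(2k+1)/(k+2), build up term by term: C_1=1, C_2=2, C_3=5, C_4=14, C_5=42, C_6=132, C_7=429, C_8=1430, C_9=4862, C_10=16796.

Final answer: C_{10} = 16796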